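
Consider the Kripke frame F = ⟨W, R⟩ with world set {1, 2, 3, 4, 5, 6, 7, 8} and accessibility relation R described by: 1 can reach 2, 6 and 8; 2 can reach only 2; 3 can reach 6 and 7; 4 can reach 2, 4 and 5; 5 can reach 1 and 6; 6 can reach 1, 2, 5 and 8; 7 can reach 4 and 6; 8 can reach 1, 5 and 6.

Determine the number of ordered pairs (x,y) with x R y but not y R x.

10

Enumerating: (1,2), (3,6), (3,7), (4,2), (4,5), (5,1), (6,2), (7,4), (7,6), (8,5).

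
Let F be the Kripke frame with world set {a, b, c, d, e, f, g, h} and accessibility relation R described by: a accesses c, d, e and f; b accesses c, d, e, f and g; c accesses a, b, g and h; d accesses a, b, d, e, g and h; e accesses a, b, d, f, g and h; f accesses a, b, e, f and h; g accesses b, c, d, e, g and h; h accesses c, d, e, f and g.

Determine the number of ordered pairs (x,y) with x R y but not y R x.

R is symmetric; there are no such tuples.

0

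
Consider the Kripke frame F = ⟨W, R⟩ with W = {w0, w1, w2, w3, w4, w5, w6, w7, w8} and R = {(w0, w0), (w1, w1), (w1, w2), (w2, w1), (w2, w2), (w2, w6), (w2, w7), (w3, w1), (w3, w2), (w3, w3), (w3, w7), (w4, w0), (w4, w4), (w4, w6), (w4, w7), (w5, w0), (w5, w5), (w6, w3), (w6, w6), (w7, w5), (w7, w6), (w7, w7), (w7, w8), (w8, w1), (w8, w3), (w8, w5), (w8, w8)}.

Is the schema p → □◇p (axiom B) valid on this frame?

No

The schema B characterises exactly the symmetric frames.
Symmetric: no — w2 R w6 but not w6 R w2.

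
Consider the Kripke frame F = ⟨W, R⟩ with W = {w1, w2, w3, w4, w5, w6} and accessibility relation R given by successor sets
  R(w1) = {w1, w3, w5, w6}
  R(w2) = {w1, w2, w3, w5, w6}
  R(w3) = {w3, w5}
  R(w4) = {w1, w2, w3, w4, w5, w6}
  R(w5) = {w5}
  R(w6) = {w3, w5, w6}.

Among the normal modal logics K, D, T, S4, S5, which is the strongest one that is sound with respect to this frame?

Serial (axiom D): yes — every world has a successor (e.g. w1 R w1).
Reflexive (axiom T): yes — every world is R-related to itself.
Transitive (axiom 4): yes — every two-step R-path is closed by a direct edge.
Euclidean (axiom 5): no — w1 R w3 and w1 R w6, but not w3 R w6.
So F validates K, D, T, S4; S5 would additionally require R to be Euclidean. The strongest is S4.

S4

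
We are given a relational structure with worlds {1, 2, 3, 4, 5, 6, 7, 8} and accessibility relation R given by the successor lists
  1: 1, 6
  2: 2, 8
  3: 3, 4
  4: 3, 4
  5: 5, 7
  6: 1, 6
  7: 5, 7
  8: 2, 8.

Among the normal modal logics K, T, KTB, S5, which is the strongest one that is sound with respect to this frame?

S5

Reflexive (axiom T): yes — every world is R-related to itself.
Symmetric (axiom B): yes — every pair in R has its reverse in R.
Euclidean (axiom 5): yes — any two successors of a common world are R-related.
So F validates K, T, KTB, S5. The strongest is S5.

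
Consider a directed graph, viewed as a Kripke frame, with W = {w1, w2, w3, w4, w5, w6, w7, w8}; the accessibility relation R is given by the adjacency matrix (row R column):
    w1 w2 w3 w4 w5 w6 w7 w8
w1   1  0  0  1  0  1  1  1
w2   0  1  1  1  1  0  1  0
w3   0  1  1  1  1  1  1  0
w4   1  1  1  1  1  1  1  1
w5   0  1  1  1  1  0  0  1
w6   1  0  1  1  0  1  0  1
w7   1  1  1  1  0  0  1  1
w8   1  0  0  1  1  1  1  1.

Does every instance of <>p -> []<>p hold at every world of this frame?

By correspondence theory, 5 is valid on a frame iff R is Euclidean.
Euclidean: no — w1 R w6 and w1 R w7, but not w6 R w7.

No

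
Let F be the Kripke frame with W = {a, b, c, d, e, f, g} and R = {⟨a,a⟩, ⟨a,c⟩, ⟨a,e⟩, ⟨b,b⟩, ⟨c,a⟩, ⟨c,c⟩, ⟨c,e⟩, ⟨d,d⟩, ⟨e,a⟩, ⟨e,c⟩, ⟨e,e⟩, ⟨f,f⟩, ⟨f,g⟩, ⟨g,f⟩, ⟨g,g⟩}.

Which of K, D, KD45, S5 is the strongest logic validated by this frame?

S5

Serial (axiom D): yes — every world has a successor (e.g. a R a).
Euclidean (axiom 5): yes — any two successors of a common world are R-related.
Transitive (axiom 4): yes — every two-step R-path is closed by a direct edge.
Reflexive (axiom T): yes — every world is R-related to itself.
So F validates K, D, KD45, S5. The strongest is S5.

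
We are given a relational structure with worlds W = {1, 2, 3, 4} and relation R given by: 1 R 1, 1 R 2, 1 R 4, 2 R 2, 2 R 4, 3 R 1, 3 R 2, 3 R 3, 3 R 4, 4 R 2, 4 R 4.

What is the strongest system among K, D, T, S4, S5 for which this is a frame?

S4

Serial (axiom D): yes — every world has a successor (e.g. 1 R 1).
Reflexive (axiom T): yes — every world is R-related to itself.
Transitive (axiom 4): yes — every two-step R-path is closed by a direct edge.
Euclidean (axiom 5): no — 3 R 2 and 3 R 1, but not 2 R 1.
So F validates K, D, T, S4; S5 would additionally require R to be Euclidean. The strongest is S4.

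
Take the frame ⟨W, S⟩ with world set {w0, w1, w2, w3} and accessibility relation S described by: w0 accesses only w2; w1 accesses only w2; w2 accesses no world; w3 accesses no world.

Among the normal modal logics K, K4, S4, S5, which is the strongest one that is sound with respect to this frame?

K4

Transitive (axiom 4): yes — every two-step S-path is closed by a direct edge.
Reflexive (axiom T): no — w0 is not related to itself.
Euclidean (axiom 5): no — w0 S w2 and w0 S w2, but not w2 S w2.
So F validates K, K4; S4 would additionally require S to be reflexive. The strongest is K4.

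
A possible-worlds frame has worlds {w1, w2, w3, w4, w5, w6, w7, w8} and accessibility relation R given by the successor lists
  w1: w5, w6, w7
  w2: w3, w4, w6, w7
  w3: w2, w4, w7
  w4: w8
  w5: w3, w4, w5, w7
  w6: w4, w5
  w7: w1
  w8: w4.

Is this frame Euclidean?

Euclidean: no — w1 R w5 and w1 R w6, but not w5 R w6.

No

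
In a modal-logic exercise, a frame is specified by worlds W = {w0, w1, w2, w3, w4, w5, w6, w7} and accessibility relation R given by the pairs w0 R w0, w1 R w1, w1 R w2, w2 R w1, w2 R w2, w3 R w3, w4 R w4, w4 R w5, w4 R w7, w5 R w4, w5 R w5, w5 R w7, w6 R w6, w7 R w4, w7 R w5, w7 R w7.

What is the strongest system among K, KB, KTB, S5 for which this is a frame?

S5

Symmetric (axiom B): yes — every pair in R has its reverse in R.
Reflexive (axiom T): yes — every world is R-related to itself.
Euclidean (axiom 5): yes — any two successors of a common world are R-related.
So F validates K, KB, KTB, S5. The strongest is S5.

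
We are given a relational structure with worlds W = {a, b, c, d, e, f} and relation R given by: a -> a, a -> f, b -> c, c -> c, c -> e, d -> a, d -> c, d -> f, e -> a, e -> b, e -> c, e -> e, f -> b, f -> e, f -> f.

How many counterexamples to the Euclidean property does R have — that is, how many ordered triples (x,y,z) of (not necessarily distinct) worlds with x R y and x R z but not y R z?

18

Enumerating: (a,f,a), (d,a,c), (d,c,a), (d,c,f), (d,f,a), (d,f,c), (e,a,b), (e,a,c), (e,a,e), (e,b,a), (e,b,b), (e,b,e), (e,c,a), (e,c,b), (f,b,b), (f,b,e), (f,b,f), (f,e,f).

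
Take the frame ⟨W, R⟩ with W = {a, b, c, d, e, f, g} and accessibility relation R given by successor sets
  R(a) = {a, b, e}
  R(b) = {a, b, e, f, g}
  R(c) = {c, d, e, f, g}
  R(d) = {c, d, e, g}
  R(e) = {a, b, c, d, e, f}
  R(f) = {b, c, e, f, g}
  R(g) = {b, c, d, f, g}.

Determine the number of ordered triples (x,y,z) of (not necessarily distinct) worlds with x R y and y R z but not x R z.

Enumerating: (a,b,f), (a,b,g), (a,e,c), (a,e,d), (a,e,f), (b,e,c), (b,e,d), (b,f,c), (b,g,c), (b,g,d), (c,e,a), (c,e,b), … and 22 more.
Total: 34.

34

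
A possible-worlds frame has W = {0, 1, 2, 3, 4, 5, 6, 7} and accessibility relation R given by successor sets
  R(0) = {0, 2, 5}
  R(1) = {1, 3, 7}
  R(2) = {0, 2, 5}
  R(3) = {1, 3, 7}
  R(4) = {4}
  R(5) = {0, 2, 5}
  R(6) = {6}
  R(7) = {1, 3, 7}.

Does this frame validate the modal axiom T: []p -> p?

Yes

Axiom T corresponds to the accessibility relation being reflexive.
Reflexive: yes — every world is R-related to itself.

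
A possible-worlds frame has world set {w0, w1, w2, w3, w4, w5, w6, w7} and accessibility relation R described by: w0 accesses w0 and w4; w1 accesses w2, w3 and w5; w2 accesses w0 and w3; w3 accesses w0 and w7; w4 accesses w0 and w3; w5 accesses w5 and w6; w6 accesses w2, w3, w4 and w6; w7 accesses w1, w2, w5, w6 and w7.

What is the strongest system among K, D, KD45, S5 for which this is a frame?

D

Serial (axiom D): yes — every world has a successor (e.g. w0 R w0).
Euclidean (axiom 5): no — w1 R w2 and w1 R w5, but not w2 R w5.
Transitive (axiom 4): no — w0 R w4 and w4 R w3, but not w0 R w3.
Reflexive (axiom T): no — w1 is not related to itself.
So F validates K, D; KD45 would additionally require R to be Euclidean and transitive. The strongest is D.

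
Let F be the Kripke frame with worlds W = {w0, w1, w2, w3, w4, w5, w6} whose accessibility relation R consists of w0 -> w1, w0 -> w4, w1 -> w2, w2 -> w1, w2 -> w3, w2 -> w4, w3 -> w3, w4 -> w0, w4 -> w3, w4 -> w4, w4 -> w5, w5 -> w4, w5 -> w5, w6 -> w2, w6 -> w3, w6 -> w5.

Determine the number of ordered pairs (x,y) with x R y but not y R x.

Enumerating: (w0,w1), (w2,w3), (w2,w4), (w4,w3), (w6,w2), (w6,w3), (w6,w5).

7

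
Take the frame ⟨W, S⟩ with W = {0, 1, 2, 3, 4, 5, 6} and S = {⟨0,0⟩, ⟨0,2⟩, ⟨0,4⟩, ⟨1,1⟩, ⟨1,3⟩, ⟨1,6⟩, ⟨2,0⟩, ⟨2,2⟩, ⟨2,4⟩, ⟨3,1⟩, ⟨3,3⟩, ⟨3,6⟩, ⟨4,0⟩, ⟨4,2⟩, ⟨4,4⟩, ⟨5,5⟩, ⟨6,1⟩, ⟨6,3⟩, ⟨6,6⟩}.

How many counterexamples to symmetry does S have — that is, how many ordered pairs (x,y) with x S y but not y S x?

S is symmetric; there are no such tuples.

0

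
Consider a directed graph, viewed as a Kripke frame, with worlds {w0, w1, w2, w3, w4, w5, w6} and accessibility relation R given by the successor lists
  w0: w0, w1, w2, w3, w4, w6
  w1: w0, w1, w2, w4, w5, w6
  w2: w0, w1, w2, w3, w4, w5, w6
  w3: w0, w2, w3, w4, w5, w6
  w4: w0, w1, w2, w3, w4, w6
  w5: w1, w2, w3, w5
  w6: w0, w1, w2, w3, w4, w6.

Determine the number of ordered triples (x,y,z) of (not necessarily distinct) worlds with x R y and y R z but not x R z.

Enumerating: (w0,w1,w5), (w0,w2,w5), (w0,w3,w5), (w1,w0,w3), (w1,w2,w3), (w1,w4,w3), (w1,w5,w3), (w1,w6,w3), (w3,w0,w1), (w3,w2,w1), (w3,w4,w1), (w3,w5,w1), … and 16 more.
Total: 28.

28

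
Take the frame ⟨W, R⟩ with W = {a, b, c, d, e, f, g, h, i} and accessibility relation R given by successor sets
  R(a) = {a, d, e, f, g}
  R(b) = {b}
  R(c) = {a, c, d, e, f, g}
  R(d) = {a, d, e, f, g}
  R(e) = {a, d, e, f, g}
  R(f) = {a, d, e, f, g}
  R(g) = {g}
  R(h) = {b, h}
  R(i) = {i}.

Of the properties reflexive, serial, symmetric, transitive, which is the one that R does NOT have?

Reflexive: yes — every world is R-related to itself.
Serial: yes — every world has a successor (e.g. a R a).
Symmetric: no — a R g but not g R a.
Transitive: yes — every two-step R-path is closed by a direct edge.
Only symmetric fails.

symmetric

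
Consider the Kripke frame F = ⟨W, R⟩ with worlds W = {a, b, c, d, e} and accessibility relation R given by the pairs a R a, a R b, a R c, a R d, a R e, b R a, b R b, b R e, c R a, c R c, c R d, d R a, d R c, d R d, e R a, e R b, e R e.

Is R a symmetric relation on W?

Symmetric: yes — every pair in R has its reverse in R.

Yes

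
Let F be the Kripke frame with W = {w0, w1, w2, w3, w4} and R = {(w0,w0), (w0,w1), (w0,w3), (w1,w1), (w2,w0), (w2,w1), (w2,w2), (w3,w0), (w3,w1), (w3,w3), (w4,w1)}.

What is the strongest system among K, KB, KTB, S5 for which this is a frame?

Symmetric (axiom B): no — w0 R w1 but not w1 R w0.
Reflexive (axiom T): no — w4 is not related to itself.
Euclidean (axiom 5): no — w0 R w1 and w0 R w3, but not w1 R w3.
So F validates K; KB would additionally require R to be symmetric. The strongest is K.

K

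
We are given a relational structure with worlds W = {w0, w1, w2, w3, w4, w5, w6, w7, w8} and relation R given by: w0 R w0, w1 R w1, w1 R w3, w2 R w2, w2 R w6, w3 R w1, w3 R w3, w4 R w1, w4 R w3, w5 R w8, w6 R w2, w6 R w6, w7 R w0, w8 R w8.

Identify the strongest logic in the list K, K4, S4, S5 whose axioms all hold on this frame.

K4

Transitive (axiom 4): yes — every two-step R-path is closed by a direct edge.
Reflexive (axiom T): no — w4 is not related to itself.
Euclidean (axiom 5): yes — any two successors of a common world are R-related.
So F validates K, K4; S4 would additionally require R to be reflexive. The strongest is K4.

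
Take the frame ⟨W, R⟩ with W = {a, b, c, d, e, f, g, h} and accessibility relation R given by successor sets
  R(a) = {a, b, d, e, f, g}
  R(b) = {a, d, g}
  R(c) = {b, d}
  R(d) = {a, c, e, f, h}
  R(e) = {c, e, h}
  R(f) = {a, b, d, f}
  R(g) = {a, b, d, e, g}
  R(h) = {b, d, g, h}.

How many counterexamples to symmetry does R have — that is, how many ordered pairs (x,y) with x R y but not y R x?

11

Enumerating: (a,e), (b,d), (c,b), (d,e), (e,c), (e,h), (f,b), (g,d), (g,e), (h,b), (h,g).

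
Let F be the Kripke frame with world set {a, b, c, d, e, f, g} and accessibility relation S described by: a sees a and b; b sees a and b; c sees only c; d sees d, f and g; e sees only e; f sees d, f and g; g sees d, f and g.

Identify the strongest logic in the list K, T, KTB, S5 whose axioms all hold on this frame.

Reflexive (axiom T): yes — every world is S-related to itself.
Symmetric (axiom B): yes — every pair in S has its reverse in S.
Euclidean (axiom 5): yes — any two successors of a common world are S-related.
So F validates K, T, KTB, S5. The strongest is S5.

S5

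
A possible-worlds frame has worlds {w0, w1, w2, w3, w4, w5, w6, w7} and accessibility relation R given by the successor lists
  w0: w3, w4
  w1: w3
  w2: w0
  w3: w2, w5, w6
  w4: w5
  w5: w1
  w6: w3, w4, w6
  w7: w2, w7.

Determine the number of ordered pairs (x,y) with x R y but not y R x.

Enumerating: (w0,w3), (w0,w4), (w1,w3), (w2,w0), (w3,w2), (w3,w5), (w4,w5), (w5,w1), (w6,w4), (w7,w2).

10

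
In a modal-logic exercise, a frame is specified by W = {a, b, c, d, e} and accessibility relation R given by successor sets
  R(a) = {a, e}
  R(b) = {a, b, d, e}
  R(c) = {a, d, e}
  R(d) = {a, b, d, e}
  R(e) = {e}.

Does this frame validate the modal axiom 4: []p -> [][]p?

No

Axiom 4 corresponds to the accessibility relation being transitive.
Transitive: no — c R d and d R b, but not c R b.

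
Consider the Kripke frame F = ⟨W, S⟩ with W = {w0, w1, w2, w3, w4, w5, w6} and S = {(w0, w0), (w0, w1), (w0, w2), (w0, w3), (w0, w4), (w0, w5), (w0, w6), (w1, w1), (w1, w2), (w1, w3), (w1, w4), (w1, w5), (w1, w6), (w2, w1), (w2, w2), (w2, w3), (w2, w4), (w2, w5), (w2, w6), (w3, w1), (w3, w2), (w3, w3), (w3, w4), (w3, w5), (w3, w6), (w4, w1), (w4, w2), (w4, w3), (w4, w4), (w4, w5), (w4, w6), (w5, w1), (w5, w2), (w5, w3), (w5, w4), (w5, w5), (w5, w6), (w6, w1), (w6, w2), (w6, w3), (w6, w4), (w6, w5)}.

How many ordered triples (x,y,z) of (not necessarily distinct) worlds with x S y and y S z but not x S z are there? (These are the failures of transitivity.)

Enumerating: (w6,w1,w6), (w6,w2,w6), (w6,w3,w6), (w6,w4,w6), (w6,w5,w6).

5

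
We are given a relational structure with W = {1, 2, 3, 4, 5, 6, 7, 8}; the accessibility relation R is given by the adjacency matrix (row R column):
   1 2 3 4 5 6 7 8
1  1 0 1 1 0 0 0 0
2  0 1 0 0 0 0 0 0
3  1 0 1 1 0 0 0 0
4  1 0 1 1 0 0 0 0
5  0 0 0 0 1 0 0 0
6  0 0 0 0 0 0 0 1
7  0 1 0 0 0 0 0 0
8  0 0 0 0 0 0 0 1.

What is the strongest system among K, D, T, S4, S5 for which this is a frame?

D

Serial (axiom D): yes — every world has a successor (e.g. 1 R 1).
Reflexive (axiom T): no — 6 is not related to itself.
Transitive (axiom 4): yes — every two-step R-path is closed by a direct edge.
Euclidean (axiom 5): yes — any two successors of a common world are R-related.
So F validates K, D; T would additionally require R to be reflexive. The strongest is D.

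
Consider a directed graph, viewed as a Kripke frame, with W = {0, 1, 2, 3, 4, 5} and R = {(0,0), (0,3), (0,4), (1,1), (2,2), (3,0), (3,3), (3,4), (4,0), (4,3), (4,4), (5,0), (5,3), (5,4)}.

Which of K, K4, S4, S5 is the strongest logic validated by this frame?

Transitive (axiom 4): yes — every two-step R-path is closed by a direct edge.
Reflexive (axiom T): no — 5 is not related to itself.
Euclidean (axiom 5): yes — any two successors of a common world are R-related.
So F validates K, K4; S4 would additionally require R to be reflexive. The strongest is K4.

K4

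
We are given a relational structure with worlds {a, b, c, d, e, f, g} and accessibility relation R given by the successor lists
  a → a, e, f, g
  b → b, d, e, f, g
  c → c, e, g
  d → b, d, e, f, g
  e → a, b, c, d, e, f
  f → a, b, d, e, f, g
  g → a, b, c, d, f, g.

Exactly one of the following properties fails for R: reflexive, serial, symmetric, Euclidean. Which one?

Reflexive: yes — every world is R-related to itself.
Serial: yes — every world has a successor (e.g. a R a).
Symmetric: yes — every pair in R has its reverse in R.
Euclidean: no — a R e and a R g, but not e R g.
Only Euclidean fails.

Euclidean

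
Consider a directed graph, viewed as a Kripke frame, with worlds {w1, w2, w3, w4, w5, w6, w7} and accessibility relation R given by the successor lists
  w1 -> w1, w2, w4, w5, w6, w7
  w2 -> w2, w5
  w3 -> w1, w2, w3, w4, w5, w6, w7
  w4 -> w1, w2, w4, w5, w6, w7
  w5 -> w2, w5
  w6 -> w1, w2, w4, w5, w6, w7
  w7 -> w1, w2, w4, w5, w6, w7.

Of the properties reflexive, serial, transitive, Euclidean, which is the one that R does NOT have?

Euclidean

Reflexive: yes — every world is R-related to itself.
Serial: yes — every world has a successor (e.g. w1 R w1).
Transitive: yes — every two-step R-path is closed by a direct edge.
Euclidean: no — w1 R w2 and w1 R w4, but not w2 R w4.
Only Euclidean fails.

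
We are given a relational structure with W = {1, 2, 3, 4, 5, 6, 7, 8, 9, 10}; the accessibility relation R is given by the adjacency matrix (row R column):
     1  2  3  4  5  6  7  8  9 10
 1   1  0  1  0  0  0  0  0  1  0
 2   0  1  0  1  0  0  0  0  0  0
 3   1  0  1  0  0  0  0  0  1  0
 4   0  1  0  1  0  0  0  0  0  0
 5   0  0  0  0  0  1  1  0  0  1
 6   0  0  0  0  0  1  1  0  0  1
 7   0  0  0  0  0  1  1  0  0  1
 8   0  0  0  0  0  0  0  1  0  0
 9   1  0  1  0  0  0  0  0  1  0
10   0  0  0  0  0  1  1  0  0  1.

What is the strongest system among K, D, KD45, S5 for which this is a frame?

Serial (axiom D): yes — every world has a successor (e.g. 1 R 1).
Euclidean (axiom 5): yes — any two successors of a common world are R-related.
Transitive (axiom 4): yes — every two-step R-path is closed by a direct edge.
Reflexive (axiom T): no — 5 is not related to itself.
So F validates K, D, KD45; S5 would additionally require R to be reflexive. The strongest is KD45.

KD45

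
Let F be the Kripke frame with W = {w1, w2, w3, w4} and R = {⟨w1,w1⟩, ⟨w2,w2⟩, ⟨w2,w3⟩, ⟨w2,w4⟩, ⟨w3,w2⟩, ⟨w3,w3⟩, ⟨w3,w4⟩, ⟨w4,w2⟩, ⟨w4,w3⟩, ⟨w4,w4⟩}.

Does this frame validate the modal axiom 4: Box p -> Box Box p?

Axiom 4 corresponds to the accessibility relation being transitive.
Transitive: yes — every two-step R-path is closed by a direct edge.

Yes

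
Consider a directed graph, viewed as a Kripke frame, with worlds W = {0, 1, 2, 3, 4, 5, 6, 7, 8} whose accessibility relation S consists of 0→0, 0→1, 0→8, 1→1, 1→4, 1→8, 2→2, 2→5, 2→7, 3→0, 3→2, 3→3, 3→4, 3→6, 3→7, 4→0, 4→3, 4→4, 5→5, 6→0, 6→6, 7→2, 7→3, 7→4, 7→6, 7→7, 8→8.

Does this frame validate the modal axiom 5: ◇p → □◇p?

No

The schema 5 characterises exactly the Euclidean frames.
Euclidean: no — 0 S 8 and 0 S 1, but not 8 S 1.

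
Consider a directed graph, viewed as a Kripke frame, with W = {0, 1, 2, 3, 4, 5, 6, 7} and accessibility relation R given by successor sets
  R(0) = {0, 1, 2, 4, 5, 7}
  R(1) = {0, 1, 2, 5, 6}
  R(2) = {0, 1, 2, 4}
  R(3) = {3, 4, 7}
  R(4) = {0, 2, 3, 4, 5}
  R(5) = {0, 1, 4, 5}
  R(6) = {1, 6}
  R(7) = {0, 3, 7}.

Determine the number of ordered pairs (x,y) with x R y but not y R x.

R is symmetric; there are no such tuples.

0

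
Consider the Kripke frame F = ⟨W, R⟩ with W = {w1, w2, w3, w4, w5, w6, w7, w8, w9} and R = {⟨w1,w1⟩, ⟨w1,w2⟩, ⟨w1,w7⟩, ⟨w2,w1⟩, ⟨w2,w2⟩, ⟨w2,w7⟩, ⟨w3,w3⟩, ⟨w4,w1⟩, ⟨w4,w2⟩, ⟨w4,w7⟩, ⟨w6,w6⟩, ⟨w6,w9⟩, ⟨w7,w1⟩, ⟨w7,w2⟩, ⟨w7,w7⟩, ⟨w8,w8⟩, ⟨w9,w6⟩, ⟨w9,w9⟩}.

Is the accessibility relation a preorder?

No

Reflexive: no — w4 is not related to itself.
Transitive: yes — every two-step R-path is closed by a direct edge.
So R is not a preorder.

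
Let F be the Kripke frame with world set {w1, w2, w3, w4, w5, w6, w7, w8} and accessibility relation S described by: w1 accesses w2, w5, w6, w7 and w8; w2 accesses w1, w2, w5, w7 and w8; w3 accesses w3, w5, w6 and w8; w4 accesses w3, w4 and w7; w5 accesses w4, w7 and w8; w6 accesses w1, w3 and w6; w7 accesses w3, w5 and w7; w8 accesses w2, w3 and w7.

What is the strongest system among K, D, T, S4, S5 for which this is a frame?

D

Serial (axiom D): yes — every world has a successor (e.g. w1 S w2).
Reflexive (axiom T): no — w1 is not related to itself.
Transitive (axiom 4): no — w1 S w5 and w5 S w4, but not w1 S w4.
Euclidean (axiom 5): no — w1 S w2 and w1 S w6, but not w2 S w6.
So F validates K, D; T would additionally require S to be reflexive. The strongest is D.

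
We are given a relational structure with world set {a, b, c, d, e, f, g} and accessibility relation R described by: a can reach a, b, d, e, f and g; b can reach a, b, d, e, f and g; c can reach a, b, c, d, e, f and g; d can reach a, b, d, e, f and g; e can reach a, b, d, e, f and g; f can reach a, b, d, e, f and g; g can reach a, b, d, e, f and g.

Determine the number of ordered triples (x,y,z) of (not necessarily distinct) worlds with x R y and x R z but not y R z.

Enumerating: (c,a,c), (c,b,c), (c,d,c), (c,e,c), (c,f,c), (c,g,c).

6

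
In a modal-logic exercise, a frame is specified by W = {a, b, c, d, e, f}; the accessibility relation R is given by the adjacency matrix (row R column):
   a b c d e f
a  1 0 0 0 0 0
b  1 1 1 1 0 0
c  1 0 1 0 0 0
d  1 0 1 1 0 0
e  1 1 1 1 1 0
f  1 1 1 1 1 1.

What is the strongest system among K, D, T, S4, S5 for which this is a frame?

S4

Serial (axiom D): yes — every world has a successor (e.g. a R a).
Reflexive (axiom T): yes — every world is R-related to itself.
Transitive (axiom 4): yes — every two-step R-path is closed by a direct edge.
Euclidean (axiom 5): no — b R a and b R c, but not a R c.
So F validates K, D, T, S4; S5 would additionally require R to be Euclidean. The strongest is S4.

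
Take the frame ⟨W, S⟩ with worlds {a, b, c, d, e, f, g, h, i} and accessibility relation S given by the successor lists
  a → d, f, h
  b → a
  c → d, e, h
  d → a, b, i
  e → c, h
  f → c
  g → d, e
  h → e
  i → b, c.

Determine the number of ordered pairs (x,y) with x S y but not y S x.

Enumerating: (a,f), (a,h), (b,a), (c,d), (c,h), (d,b), (d,i), (f,c), (g,d), (g,e), (i,b), (i,c).

12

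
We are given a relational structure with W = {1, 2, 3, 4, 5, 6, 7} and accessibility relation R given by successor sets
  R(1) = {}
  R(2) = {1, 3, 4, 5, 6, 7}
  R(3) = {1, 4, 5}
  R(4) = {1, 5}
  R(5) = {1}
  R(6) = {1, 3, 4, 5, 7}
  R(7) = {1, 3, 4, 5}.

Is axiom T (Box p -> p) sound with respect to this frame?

No

Axiom T corresponds to the accessibility relation being reflexive.
Reflexive: no — 1 is not related to itself.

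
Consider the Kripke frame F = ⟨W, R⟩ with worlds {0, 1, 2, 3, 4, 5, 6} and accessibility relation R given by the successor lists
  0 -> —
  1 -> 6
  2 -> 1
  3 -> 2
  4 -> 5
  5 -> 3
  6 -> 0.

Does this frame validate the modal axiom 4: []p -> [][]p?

No

By correspondence theory, 4 is valid on a frame iff R is transitive.
Transitive: no — 1 R 6 and 6 R 0, but not 1 R 0.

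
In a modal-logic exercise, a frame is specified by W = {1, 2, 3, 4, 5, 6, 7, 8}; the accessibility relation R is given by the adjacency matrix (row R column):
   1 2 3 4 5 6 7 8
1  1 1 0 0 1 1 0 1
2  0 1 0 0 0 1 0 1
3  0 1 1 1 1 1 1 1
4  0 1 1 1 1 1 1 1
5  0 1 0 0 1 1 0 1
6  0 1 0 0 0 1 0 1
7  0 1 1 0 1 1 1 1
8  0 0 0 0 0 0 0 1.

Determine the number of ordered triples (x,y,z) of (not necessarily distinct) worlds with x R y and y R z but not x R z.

Enumerating: (7,3,4).

1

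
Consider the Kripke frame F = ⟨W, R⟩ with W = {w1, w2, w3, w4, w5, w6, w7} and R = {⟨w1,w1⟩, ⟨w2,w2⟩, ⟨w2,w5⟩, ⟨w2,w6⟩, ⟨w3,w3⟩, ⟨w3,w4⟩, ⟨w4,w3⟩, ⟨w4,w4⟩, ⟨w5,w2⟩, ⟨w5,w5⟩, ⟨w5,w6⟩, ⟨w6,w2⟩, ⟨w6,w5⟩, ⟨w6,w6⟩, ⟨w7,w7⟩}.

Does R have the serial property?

Serial: yes — every world has a successor (e.g. w1 R w1).

Yes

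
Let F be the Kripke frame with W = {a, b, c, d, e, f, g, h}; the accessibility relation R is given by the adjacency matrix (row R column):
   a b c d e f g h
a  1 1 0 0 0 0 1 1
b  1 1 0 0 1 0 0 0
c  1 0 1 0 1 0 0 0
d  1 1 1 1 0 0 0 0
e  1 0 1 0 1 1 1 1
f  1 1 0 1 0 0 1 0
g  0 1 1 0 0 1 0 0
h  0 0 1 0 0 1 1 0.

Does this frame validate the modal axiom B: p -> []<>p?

No

Axiom B corresponds to the accessibility relation being symmetric.
Symmetric: no — a R g but not g R a.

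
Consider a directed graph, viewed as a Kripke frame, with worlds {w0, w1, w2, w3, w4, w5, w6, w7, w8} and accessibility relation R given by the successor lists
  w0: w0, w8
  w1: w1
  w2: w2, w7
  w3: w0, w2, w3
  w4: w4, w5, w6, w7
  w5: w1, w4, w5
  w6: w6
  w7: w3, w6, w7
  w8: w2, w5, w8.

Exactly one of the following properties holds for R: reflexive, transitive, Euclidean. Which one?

reflexive

Reflexive: yes — every world is R-related to itself.
Transitive: no — w0 R w8 and w8 R w2, but not w0 R w2.
Euclidean: no — w3 R w0 and w3 R w2, but not w0 R w2.
Only reflexive holds.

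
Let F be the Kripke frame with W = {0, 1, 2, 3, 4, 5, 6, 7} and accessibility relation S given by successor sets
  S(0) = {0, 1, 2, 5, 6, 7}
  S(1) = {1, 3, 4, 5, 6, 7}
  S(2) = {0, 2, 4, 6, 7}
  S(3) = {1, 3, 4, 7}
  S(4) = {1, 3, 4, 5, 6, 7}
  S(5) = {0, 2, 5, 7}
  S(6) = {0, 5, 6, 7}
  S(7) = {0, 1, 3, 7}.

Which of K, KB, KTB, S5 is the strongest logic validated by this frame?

Symmetric (axiom B): no — 0 S 1 but not 1 S 0.
Reflexive (axiom T): yes — every world is S-related to itself.
Euclidean (axiom 5): no — 0 S 1 and 0 S 2, but not 1 S 2.
So F validates K; KB would additionally require S to be symmetric. The strongest is K.

K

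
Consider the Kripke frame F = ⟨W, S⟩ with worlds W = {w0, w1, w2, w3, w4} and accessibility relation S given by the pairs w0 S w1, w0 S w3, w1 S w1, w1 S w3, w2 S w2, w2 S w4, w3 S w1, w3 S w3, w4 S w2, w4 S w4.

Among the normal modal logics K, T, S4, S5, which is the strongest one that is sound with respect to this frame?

Reflexive (axiom T): no — w0 is not related to itself.
Transitive (axiom 4): yes — every two-step S-path is closed by a direct edge.
Euclidean (axiom 5): yes — any two successors of a common world are S-related.
So F validates K; T would additionally require S to be reflexive. The strongest is K.

K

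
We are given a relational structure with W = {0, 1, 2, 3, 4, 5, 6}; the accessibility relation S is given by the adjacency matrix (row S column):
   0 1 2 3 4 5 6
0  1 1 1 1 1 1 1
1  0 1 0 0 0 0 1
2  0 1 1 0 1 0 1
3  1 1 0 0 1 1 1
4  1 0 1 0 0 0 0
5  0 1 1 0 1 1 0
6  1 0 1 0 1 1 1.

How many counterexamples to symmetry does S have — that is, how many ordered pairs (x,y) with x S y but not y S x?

14

Enumerating: (0,1), (0,2), (0,5), (1,6), (2,1), (3,1), (3,4), (3,5), (3,6), (5,1), (5,2), (5,4), (6,4), (6,5).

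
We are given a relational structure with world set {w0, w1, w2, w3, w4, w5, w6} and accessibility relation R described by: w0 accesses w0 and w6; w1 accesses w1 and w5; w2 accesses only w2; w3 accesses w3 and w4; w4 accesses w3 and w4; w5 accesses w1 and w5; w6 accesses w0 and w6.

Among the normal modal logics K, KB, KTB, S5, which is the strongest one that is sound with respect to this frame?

Symmetric (axiom B): yes — every pair in R has its reverse in R.
Reflexive (axiom T): yes — every world is R-related to itself.
Euclidean (axiom 5): yes — any two successors of a common world are R-related.
So F validates K, KB, KTB, S5. The strongest is S5.

S5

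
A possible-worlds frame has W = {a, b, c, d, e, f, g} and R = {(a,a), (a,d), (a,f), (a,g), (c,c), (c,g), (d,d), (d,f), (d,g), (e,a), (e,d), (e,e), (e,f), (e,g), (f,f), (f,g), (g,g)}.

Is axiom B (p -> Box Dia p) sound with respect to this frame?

No

The schema B characterises exactly the symmetric frames.
Symmetric: no — a R d but not d R a.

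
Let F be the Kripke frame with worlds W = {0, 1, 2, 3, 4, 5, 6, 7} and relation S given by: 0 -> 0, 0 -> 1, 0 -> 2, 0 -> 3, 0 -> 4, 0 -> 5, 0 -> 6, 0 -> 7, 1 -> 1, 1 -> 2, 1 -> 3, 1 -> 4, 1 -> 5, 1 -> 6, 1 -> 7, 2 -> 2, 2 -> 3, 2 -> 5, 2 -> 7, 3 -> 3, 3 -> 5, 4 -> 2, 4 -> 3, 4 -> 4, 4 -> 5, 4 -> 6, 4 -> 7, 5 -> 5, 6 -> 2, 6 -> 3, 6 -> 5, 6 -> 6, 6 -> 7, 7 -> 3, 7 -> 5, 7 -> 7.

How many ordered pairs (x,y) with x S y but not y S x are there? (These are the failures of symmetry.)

28

Enumerating: (0,1), (0,2), (0,3), (0,4), (0,5), (0,6), (0,7), (1,2), (1,3), (1,4), (1,5), (1,6), … and 16 more.
Total: 28.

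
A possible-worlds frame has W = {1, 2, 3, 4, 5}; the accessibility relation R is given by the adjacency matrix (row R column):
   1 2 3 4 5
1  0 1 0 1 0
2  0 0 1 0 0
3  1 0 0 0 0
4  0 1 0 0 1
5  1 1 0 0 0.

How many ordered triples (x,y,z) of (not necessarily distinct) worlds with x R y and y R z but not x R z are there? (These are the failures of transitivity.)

Enumerating: (1,2,3), (1,4,5), (2,3,1), (3,1,2), (3,1,4), (4,2,3), (4,5,1), (5,1,4), (5,2,3).

9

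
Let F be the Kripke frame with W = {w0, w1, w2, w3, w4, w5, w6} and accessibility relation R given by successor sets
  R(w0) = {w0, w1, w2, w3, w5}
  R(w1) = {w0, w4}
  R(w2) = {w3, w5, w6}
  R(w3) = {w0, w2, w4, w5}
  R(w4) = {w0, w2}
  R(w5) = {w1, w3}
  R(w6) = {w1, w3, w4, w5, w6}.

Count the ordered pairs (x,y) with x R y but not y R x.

13

Enumerating: (w0,w2), (w0,w5), (w1,w4), (w2,w5), (w2,w6), (w3,w4), (w4,w0), (w4,w2), (w5,w1), (w6,w1), (w6,w3), (w6,w4), (w6,w5).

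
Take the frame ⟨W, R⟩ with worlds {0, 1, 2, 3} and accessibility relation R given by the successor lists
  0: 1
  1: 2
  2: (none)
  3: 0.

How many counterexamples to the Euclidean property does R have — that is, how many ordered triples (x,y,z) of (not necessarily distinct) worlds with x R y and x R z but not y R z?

Enumerating: (0,1,1), (1,2,2), (3,0,0).

3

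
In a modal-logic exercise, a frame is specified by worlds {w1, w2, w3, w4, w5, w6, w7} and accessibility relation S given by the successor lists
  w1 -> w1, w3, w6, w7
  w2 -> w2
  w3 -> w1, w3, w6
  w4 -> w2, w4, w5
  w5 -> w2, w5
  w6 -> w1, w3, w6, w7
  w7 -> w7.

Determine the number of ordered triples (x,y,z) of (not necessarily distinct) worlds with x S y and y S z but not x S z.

2

Enumerating: (w3,w1,w7), (w3,w6,w7).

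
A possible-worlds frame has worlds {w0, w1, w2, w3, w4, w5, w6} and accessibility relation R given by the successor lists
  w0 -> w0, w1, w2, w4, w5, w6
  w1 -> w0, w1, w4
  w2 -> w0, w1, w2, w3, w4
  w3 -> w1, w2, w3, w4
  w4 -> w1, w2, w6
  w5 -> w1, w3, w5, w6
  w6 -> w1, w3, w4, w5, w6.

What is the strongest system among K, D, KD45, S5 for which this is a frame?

D

Serial (axiom D): yes — every world has a successor (e.g. w0 R w0).
Euclidean (axiom 5): no — w0 R w1 and w0 R w2, but not w1 R w2.
Transitive (axiom 4): no — w0 R w2 and w2 R w3, but not w0 R w3.
Reflexive (axiom T): no — w4 is not related to itself.
So F validates K, D; KD45 would additionally require R to be Euclidean and transitive. The strongest is D.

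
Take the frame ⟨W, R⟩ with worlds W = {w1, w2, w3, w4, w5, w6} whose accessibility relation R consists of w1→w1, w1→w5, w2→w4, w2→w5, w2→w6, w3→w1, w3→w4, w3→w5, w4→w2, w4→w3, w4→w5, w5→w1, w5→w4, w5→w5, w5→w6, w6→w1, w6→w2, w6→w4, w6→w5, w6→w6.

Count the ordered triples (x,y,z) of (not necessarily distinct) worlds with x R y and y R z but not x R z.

Enumerating: (w1,w5,w4), (w1,w5,w6), (w2,w4,w2), (w2,w4,w3), (w2,w5,w1), (w2,w6,w1), (w2,w6,w2), (w3,w4,w2), (w3,w4,w3), (w3,w5,w6), (w4,w2,w4), (w4,w2,w6), … and 9 more.
Total: 21.

21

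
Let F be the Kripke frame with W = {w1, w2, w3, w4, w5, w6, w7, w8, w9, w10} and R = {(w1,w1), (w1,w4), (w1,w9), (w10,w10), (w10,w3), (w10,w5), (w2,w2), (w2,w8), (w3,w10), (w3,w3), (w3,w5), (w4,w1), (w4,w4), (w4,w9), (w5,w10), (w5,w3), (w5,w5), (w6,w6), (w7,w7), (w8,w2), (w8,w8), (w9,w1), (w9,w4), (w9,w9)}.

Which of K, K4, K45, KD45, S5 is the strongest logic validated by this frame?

S5

Transitive (axiom 4): yes — every two-step R-path is closed by a direct edge.
Euclidean (axiom 5): yes — any two successors of a common world are R-related.
Serial (axiom D): yes — every world has a successor (e.g. w1 R w1).
Reflexive (axiom T): yes — every world is R-related to itself.
So F validates K, K4, K45, KD45, S5. The strongest is S5.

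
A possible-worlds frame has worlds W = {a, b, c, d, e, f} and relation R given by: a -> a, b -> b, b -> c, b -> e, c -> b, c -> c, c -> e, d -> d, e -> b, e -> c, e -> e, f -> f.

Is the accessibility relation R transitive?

Transitive: yes — every two-step R-path is closed by a direct edge.

Yes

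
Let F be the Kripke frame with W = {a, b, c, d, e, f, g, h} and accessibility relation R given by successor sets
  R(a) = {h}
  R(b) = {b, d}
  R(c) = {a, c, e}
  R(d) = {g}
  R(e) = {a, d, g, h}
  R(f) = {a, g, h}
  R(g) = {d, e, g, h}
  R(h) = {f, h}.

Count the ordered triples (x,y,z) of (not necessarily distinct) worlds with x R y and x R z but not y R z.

30

Enumerating: (b,d,b), (b,d,d), (c,a,a), (c,a,c), (c,a,e), (c,e,c), (c,e,e), (e,a,a), (e,a,d), (e,a,g), (e,d,a), (e,d,d), … and 18 more.
Total: 30.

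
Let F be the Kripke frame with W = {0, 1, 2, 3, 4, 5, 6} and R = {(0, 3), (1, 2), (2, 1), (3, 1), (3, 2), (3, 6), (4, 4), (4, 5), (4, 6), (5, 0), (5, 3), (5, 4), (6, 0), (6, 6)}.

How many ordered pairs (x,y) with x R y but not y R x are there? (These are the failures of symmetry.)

8

Enumerating: (0,3), (3,1), (3,2), (3,6), (4,6), (5,0), (5,3), (6,0).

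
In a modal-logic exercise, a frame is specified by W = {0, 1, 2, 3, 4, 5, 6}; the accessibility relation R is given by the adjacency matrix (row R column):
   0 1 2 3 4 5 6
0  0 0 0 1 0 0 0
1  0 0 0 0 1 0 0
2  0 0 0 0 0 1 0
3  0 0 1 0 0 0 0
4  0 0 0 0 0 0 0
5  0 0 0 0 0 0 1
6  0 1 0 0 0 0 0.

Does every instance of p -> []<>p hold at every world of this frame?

The schema B characterises exactly the symmetric frames.
Symmetric: no — 0 R 3 but not 3 R 0.

No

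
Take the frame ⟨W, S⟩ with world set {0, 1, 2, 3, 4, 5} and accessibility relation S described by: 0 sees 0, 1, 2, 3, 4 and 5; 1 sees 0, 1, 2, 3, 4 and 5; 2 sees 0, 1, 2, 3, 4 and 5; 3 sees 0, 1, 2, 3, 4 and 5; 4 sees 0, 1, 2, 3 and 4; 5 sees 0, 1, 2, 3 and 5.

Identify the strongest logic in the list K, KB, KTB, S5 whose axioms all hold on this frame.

KTB

Symmetric (axiom B): yes — every pair in S has its reverse in S.
Reflexive (axiom T): yes — every world is S-related to itself.
Euclidean (axiom 5): no — 0 S 4 and 0 S 5, but not 4 S 5.
So F validates K, KB, KTB; S5 would additionally require S to be Euclidean. The strongest is KTB.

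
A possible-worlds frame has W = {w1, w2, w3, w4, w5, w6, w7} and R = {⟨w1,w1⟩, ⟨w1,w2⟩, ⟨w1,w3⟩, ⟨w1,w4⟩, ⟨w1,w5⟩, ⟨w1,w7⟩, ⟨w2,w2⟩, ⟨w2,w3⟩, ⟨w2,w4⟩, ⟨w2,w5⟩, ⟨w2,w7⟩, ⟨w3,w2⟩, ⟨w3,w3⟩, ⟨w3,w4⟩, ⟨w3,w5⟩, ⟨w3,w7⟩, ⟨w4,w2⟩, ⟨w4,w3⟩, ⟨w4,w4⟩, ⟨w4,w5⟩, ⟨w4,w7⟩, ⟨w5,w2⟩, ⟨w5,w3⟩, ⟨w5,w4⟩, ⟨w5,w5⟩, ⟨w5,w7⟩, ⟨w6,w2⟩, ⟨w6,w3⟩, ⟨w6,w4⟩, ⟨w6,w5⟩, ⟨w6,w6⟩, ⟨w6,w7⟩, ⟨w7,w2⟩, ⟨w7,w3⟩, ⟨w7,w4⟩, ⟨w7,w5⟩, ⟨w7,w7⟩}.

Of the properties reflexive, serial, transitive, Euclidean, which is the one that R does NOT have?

Euclidean

Reflexive: yes — every world is R-related to itself.
Serial: yes — every world has a successor (e.g. w1 R w1).
Transitive: yes — every two-step R-path is closed by a direct edge.
Euclidean: no — w1 R w2 and w1 R w1, but not w2 R w1.
Only Euclidean fails.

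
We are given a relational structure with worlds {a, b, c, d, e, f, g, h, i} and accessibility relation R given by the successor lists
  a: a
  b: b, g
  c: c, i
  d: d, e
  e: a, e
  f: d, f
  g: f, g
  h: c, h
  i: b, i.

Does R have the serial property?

Yes

Serial: yes — every world has a successor (e.g. a R a).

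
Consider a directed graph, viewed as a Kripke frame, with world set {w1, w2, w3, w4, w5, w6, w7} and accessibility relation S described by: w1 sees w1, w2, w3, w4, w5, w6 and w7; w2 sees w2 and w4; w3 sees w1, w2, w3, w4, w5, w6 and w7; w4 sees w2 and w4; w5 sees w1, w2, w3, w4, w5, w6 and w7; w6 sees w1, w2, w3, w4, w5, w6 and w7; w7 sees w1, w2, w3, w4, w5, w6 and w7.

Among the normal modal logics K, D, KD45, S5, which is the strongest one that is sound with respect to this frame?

Serial (axiom D): yes — every world has a successor (e.g. w1 S w1).
Euclidean (axiom 5): no — w1 S w2 and w1 S w3, but not w2 S w3.
Transitive (axiom 4): yes — every two-step S-path is closed by a direct edge.
Reflexive (axiom T): yes — every world is S-related to itself.
So F validates K, D; KD45 would additionally require S to be Euclidean. The strongest is D.

D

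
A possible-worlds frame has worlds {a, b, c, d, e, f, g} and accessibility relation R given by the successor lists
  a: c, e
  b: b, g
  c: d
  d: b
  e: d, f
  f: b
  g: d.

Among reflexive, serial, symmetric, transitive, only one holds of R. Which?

serial

Reflexive: no — a is not related to itself.
Serial: yes — every world has a successor (e.g. a R c).
Symmetric: no — a R c but not c R a.
Transitive: no — a R c and c R d, but not a R d.
Only serial holds.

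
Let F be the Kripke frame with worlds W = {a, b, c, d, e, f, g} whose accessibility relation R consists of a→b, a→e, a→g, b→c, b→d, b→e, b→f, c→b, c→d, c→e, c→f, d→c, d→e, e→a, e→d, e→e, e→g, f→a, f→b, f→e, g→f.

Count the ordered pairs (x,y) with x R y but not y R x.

Enumerating: (a,b), (a,g), (b,d), (b,e), (c,e), (c,f), (e,g), (f,a), (f,e), (g,f).

10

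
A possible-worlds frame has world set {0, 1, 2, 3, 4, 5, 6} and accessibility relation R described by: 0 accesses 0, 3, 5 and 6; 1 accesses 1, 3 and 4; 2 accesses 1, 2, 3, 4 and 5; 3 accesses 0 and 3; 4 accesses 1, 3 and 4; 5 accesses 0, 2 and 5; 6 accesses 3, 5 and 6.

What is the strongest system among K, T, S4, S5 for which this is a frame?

Reflexive (axiom T): yes — every world is R-related to itself.
Transitive (axiom 4): no — 0 R 5 and 5 R 2, but not 0 R 2.
Euclidean (axiom 5): no — 0 R 3 and 0 R 5, but not 3 R 5.
So F validates K, T; S4 would additionally require R to be transitive. The strongest is T.

T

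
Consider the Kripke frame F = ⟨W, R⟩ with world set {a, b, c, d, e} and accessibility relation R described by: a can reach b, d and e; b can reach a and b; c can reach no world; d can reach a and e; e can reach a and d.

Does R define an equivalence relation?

No

Reflexive: no — a is not related to itself.
Symmetric: yes — every pair in R has its reverse in R.
Transitive: no — b R a and a R d, but not b R d.
So R is not an equivalence relation.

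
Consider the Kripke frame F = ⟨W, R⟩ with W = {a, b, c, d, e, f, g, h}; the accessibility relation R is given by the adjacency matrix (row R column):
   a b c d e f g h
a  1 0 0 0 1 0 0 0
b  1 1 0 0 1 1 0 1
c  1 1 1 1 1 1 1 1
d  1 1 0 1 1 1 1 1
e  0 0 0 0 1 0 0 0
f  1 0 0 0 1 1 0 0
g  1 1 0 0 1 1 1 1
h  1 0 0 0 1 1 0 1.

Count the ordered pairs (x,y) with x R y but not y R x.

28

Enumerating: (a,e), (b,a), (b,e), (b,f), (b,h), (c,a), (c,b), (c,d), (c,e), (c,f), (c,g), (c,h), … and 16 more.
Total: 28.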